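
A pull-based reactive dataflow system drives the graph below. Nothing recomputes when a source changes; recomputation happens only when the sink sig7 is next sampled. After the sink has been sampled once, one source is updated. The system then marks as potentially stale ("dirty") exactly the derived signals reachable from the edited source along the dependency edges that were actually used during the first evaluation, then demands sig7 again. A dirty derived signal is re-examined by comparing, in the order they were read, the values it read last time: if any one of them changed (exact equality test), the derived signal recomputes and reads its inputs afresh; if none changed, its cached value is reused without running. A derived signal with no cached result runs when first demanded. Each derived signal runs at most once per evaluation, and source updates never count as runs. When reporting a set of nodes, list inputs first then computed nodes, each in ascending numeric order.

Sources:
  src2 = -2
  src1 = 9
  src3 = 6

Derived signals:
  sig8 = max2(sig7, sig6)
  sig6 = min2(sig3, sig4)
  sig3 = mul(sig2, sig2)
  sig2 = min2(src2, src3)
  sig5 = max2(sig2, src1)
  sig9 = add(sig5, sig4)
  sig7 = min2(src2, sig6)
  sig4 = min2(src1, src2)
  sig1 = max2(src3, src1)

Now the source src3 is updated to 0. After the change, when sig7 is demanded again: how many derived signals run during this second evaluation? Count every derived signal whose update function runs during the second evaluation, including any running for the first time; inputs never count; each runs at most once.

Derived signals that run: sig2 — 1 in total.
Key observation: the change is absorbed at sig2 — it re-runs but produces the same value, and the output's value is unchanged.

First evaluation (everything demanded from the output):
  sig2 = min2(-2, 6) = -2
  sig3 = mul(-2, -2) = 4
  sig4 = min2(9, -2) = -2
  sig6 = min2(4, -2) = -2
  sig7 = min2(-2, -2) = -2

Propagation after the edit:
  sig2: runs — src3 6->0; result -2 (same value as before).
  sig3: checked — values it read are unchanged (sig2 unchanged, sig2 unchanged); reused cached 4 without running.
  sig6: checked — values it read are unchanged (sig3 unchanged, sig4 unchanged); reused cached -2 without running.
  sig7: checked — values it read are unchanged (src2 unchanged, sig6 unchanged); reused cached -2 without running.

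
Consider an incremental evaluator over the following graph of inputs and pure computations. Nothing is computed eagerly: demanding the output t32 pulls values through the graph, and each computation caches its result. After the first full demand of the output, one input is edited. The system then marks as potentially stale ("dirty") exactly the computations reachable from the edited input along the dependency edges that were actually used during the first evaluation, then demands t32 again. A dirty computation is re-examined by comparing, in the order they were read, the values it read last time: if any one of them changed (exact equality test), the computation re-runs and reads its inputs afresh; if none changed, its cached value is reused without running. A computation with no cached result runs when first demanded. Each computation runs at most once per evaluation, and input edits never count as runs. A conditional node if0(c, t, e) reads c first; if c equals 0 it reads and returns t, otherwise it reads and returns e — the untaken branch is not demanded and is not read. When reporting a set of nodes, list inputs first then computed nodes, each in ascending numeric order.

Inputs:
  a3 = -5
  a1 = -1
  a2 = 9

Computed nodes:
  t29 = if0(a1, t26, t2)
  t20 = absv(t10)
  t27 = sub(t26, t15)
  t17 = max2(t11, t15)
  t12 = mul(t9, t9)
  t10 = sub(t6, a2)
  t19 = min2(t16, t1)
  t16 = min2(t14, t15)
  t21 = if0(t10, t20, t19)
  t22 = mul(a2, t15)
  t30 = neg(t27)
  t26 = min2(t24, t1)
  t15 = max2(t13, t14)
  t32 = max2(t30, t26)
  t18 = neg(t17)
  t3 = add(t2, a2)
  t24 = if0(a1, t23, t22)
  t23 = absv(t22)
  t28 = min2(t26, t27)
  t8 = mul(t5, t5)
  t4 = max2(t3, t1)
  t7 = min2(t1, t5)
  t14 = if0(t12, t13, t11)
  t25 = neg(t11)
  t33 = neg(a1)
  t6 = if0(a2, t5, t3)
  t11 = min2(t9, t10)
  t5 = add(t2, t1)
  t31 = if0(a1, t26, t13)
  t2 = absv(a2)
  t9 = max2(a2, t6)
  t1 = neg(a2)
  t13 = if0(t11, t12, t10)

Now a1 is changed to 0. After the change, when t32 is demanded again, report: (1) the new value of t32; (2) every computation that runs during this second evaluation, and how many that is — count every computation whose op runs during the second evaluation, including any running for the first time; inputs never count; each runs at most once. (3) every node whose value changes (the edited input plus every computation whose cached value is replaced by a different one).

Initial pass — values computed on the first demand:
  t1 = neg(9) = -9
  t2 = absv(9) = 9
  t3 = add(9, 9) = 18
  t6 = if0(a2=9 -> else branch t3) = 18
  t9 = max2(9, 18) = 18
  t10 = sub(18, 9) = 9
  t11 = min2(18, 9) = 9
  t12 = mul(18, 18) = 324
  t13 = if0(t11=9 -> else branch t10) = 9
  t14 = if0(t12=324 -> else branch t11) = 9
  t15 = max2(9, 9) = 9
  t22 = mul(9, 9) = 81
  t24 = if0(a1=-1 -> else branch t22) = 81
  t26 = min2(81, -9) = -9
  t27 = sub(-9, 9) = -18
  t30 = neg(-18) = 18
  t32 = max2(18, -9) = 18

Second demand — change propagation:
  t23: newly demanded (no cache) — executes and yields 81.
  t24: re-runs because a1 -1->0; new result 81 (unchanged).
  t26: re-examined; everything it read last time is the same (t24 unchanged, t1 unchanged) — cache -9 kept, no run.
  t27: re-examined; everything it read last time is the same (t26 unchanged, t15 unchanged) — cache -18 kept, no run.
  t30: re-examined; everything it read last time is the same (t27 unchanged) — cache 18 kept, no run.
  t32: re-examined; everything it read last time is the same (t30 unchanged, t26 unchanged) — cache 18 kept, no run.

The important point: the flipped condition pulls in fresh nodes; t23 runs for the first time.

t32 now evaluates to 18.
Run set: t23, t24 (2 run).
Changed values: a1.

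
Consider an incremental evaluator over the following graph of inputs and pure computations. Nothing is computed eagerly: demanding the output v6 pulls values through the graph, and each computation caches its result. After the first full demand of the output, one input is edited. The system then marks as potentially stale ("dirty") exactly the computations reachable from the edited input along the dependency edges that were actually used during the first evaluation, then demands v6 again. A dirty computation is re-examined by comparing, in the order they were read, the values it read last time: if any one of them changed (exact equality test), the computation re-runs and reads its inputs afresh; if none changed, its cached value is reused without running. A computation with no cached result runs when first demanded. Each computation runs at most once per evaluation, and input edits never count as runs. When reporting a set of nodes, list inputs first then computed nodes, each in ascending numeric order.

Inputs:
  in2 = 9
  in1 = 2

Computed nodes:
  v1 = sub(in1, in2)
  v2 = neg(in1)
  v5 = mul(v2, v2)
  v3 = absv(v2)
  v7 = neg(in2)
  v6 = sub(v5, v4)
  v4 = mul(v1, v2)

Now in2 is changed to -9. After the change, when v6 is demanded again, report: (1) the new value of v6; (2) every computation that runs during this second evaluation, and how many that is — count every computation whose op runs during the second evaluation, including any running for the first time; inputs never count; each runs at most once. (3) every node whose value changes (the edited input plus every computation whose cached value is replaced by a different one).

v6 now evaluates to 26.
Run set: v1, v4, v6 (3 run).
Changed values: in2, v1, v4, v6.

Initial pass — values computed on the first demand:
  v1 = sub(2, 9) = -7
  v2 = neg(2) = -2
  v4 = mul(-7, -2) = 14
  v5 = mul(-2, -2) = 4
  v6 = sub(4, 14) = -10

Second demand — change propagation:
  v1: re-runs because in2 9->-9; new result 11.
  v4: re-runs because v1 -7->11; new result -22.
  v6: re-runs because v4 14->-22; new result 26.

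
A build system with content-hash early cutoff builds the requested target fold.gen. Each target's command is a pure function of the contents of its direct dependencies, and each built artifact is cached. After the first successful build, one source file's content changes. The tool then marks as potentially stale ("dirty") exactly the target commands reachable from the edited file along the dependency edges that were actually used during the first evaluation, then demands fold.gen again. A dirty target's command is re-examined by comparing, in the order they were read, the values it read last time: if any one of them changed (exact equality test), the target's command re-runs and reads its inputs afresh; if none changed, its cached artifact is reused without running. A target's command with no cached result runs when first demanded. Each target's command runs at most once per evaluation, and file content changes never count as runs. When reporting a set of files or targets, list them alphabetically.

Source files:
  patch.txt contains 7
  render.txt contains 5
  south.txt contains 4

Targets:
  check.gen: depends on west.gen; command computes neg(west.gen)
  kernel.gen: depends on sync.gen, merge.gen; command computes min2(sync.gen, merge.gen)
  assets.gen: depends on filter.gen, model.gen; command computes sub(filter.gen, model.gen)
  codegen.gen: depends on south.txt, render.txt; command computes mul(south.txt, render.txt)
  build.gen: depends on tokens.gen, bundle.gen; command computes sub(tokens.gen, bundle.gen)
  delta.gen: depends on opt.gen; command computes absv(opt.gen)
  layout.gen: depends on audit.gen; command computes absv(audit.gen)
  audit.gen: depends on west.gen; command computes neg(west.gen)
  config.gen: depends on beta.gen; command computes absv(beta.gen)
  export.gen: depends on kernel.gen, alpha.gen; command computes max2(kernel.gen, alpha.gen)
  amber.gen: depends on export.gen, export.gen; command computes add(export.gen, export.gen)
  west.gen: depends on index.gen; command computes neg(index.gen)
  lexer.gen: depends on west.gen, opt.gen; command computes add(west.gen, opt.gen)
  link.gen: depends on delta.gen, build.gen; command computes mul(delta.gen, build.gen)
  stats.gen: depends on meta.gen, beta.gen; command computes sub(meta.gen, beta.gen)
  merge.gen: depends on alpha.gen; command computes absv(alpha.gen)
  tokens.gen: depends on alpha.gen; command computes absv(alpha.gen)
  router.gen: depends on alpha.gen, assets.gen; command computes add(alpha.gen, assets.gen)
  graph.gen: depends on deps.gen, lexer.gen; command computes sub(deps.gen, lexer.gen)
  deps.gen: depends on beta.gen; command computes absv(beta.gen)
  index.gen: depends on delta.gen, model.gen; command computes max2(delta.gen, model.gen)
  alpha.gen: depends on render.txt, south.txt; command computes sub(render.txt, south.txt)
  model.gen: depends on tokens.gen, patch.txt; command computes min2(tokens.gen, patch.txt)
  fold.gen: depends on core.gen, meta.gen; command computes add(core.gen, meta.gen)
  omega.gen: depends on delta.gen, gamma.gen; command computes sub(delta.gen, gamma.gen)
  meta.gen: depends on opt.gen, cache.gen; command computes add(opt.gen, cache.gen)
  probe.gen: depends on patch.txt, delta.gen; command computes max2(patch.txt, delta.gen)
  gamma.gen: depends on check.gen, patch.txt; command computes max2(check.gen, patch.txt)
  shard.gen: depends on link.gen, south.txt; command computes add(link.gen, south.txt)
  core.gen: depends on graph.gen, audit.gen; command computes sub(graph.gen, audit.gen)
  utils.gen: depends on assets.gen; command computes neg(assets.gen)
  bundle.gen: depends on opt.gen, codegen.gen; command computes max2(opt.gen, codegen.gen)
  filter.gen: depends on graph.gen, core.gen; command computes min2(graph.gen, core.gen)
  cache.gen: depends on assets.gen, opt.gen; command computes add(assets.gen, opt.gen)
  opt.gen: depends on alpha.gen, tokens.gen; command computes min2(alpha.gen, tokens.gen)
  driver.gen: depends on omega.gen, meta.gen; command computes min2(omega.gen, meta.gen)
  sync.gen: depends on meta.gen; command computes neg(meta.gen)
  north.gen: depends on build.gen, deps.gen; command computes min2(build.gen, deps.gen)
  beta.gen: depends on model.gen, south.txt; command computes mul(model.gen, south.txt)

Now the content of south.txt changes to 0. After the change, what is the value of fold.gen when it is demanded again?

New value of fold.gen: -5.

First evaluation (everything demanded from the output):
  alpha.gen = sub(5, 4) = 1
  tokens.gen = absv(1) = 1
  model.gen = min2(1, 7) = 1
  beta.gen = mul(1, 4) = 4
  deps.gen = absv(4) = 4
  opt.gen = min2(1, 1) = 1
  delta.gen = absv(1) = 1
  index.gen = max2(1, 1) = 1
  west.gen = neg(1) = -1
  audit.gen = neg(-1) = 1
  lexer.gen = add(-1, 1) = 0
  graph.gen = sub(4, 0) = 4
  core.gen = sub(4, 1) = 3
  filter.gen = min2(4, 3) = 3
  assets.gen = sub(3, 1) = 2
  cache.gen = add(2, 1) = 3
  meta.gen = add(1, 3) = 4
  fold.gen = add(3, 4) = 7

Propagation after the edit:
  alpha.gen: runs — south.txt 4->0; result 5.
  tokens.gen: runs — alpha.gen 1->5; result 5.
  model.gen: runs — tokens.gen 1->5; result 5.
  beta.gen: runs — model.gen 1->5; south.txt 4->0; result 0.
  deps.gen: runs — beta.gen 4->0; result 0.
  opt.gen: runs — alpha.gen 1->5; tokens.gen 1->5; result 5.
  delta.gen: runs — opt.gen 1->5; result 5.
  index.gen: runs — delta.gen 1->5; model.gen 1->5; result 5.
  west.gen: runs — index.gen 1->5; result -5.
  audit.gen: runs — west.gen -1->-5; result 5.
  lexer.gen: runs — west.gen -1->-5; opt.gen 1->5; result 0 (same value as before).
  graph.gen: runs — deps.gen 4->0; result 0.
  core.gen: runs — graph.gen 4->0; audit.gen 1->5; result -5.
  filter.gen: runs — graph.gen 4->0; core.gen 3->-5; result -5.
  assets.gen: runs — filter.gen 3->-5; model.gen 1->5; result -10.
  cache.gen: runs — assets.gen 2->-10; opt.gen 1->5; result -5.
  meta.gen: runs — opt.gen 1->5; cache.gen 3->-5; result 0.
  fold.gen: runs — core.gen 3->-5; meta.gen 4->0; result -5.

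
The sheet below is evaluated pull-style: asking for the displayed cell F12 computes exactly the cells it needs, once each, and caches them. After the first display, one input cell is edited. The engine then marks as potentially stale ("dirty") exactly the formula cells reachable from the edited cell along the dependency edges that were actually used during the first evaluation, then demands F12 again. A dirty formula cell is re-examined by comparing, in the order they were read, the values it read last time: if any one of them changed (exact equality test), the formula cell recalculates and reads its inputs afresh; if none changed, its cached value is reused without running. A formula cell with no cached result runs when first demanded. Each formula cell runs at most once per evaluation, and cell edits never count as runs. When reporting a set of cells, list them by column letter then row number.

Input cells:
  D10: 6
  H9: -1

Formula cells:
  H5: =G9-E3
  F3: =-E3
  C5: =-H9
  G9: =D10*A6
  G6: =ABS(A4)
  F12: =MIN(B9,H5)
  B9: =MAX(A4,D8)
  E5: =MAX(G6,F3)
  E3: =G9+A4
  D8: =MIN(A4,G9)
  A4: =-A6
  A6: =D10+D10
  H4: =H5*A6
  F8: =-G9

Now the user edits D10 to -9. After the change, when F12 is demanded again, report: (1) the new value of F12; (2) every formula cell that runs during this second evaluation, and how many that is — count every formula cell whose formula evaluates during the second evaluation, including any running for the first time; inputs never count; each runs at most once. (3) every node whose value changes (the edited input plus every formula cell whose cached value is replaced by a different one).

First demand of the output computes:
  A6 = 6 + 6 = 12
  A4 = -(12) = -12
  G9 = 6 * 12 = 72
  D8 = MIN(-12, 72) = -12
  B9 = MAX(-12, -12) = -12
  E3 = 72 + -12 = 60
  H5 = 72 - 60 = 12
  F12 = MIN(-12, 12) = -12

After the edit, cleaning proceeds:
  A6: a read changed (D10 6->-9; D10 6->-9) — executes, giving -18.
  A4: a read changed (A6 12->-18) — executes, giving 18.
  G9: a read changed (D10 6->-9; A6 12->-18) — executes, giving 162.
  D8: a read changed (A4 -12->18; G9 72->162) — executes, giving 18.
  B9: a read changed (A4 -12->18; D8 -12->18) — executes, giving 18.
  E3: a read changed (G9 72->162; A4 -12->18) — executes, giving 180.
  H5: a read changed (G9 72->162; E3 60->180) — executes, giving -18.
  F12: a read changed (B9 -12->18; H5 12->-18) — executes, giving -18.

Demanding F12 again yields -18.
8 formula cells run: A4, A6, B9, D8, E3, F12, G9, H5.
The nodes whose values change: A4, A6, B9, D8, D10, E3, F12, G9, H5.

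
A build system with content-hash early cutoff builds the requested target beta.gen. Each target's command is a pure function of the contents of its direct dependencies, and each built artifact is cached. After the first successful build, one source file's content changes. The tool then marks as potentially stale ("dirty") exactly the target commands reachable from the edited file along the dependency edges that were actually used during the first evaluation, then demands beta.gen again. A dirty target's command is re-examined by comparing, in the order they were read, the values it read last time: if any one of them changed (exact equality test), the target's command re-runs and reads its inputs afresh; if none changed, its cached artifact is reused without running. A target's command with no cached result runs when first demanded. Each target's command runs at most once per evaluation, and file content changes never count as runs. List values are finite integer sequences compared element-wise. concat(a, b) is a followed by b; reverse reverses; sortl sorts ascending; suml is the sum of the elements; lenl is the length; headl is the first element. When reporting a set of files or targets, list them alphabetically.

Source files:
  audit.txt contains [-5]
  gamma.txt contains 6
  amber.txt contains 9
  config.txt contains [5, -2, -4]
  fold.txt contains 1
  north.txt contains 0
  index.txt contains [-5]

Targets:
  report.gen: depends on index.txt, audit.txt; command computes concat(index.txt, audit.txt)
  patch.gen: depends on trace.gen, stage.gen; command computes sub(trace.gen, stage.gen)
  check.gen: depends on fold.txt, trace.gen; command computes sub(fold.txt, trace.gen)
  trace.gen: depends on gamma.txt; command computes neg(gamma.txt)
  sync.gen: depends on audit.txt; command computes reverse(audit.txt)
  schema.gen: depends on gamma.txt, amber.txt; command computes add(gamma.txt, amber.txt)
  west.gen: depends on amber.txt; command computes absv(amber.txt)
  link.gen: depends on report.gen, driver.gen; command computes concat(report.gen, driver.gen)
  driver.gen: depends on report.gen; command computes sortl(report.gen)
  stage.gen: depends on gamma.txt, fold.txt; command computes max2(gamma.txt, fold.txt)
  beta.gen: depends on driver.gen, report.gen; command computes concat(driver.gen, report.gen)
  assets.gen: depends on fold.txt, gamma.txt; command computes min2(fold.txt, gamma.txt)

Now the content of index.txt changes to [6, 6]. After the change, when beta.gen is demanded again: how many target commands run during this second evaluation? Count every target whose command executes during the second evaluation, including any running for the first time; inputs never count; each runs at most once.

First evaluation (everything demanded from the output):
  report.gen = concat([-5], [-5]) = [-5, -5]
  driver.gen = sortl([-5, -5]) = [-5, -5]
  beta.gen = concat([-5, -5], [-5, -5]) = [-5, -5, -5, -5]

Propagation after the edit:
  report.gen: runs — index.txt [-5]->[6, 6]; result [6, 6, -5].
  driver.gen: runs — report.gen [-5, -5]->[6, 6, -5]; result [-5, 6, 6].
  beta.gen: runs — driver.gen [-5, -5]->[-5, 6, 6]; report.gen [-5, -5]->[6, 6, -5]; result [-5, 6, 6, 6, 6, -5].

Target commands that run: beta.gen, driver.gen, report.gen — 3 in total.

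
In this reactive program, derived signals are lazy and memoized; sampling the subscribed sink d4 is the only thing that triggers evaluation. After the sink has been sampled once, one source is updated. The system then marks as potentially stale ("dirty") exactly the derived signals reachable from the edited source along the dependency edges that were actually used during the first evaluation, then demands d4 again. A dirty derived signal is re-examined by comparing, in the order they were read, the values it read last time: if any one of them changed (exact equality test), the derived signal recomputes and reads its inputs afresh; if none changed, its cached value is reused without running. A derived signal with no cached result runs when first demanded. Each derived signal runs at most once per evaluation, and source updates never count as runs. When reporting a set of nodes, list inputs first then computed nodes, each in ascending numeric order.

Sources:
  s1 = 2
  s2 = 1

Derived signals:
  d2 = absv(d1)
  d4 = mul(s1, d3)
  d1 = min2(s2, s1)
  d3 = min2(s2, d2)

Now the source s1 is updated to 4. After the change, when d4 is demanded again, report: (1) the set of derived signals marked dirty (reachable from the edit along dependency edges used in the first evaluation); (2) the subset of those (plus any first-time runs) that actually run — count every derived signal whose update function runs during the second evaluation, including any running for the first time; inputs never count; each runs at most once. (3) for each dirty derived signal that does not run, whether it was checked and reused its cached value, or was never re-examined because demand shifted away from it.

First demand of the output computes:
  d1 = min2(1, 2) = 1
  d2 = absv(1) = 1
  d3 = min2(1, 1) = 1
  d4 = mul(2, 1) = 2

After the edit, cleaning proceeds:
  d1: a read changed (s1 2->4) — executes, giving 1 — identical to its old value.
  d2: dirty, but its reads are unchanged (d1 unchanged); cached 1 stands.
  d3: dirty, but its reads are unchanged (s2 unchanged, d2 unchanged); cached 1 stands.
  d4: a read changed (s1 2->4) — executes, giving 4.

Note where the cutoff bites: d2 is checked, finds nothing changed, and keeps its cache.

The edit dirties: d1, d2, d3, d4.
2 derived signals run: d1, d4.
Cache hits after checking: d2, d3.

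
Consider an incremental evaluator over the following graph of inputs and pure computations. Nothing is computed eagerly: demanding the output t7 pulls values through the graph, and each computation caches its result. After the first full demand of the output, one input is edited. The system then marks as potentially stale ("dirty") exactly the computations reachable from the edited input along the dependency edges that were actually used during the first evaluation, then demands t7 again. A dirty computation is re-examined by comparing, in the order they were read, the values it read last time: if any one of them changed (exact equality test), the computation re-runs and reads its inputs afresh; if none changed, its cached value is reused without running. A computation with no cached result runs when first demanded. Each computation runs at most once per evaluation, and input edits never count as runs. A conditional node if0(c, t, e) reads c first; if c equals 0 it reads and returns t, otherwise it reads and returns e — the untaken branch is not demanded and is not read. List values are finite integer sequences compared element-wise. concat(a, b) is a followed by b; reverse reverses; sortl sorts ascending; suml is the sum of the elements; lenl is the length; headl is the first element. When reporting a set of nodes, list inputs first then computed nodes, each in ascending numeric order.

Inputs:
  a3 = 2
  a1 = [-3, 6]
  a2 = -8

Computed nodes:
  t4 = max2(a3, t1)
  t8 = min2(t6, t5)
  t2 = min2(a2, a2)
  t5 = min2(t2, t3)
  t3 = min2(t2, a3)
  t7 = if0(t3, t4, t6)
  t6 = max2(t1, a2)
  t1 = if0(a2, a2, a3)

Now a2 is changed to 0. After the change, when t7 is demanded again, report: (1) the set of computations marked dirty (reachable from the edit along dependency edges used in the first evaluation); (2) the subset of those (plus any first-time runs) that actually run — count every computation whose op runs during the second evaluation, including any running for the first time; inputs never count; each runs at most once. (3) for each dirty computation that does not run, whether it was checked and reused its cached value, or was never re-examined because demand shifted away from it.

Initial pass — values computed on the first demand:
  t1 = if0(a2=-8 -> else branch a3) = 2
  t2 = min2(-8, -8) = -8
  t3 = min2(-8, 2) = -8
  t6 = max2(2, -8) = 2
  t7 = if0(t3=-8 -> else branch t6) = 2

Second demand — change propagation:
  t1: re-runs because a2 -8->0; new result 0.
  t2: re-runs because a2 -8->0; a2 -8->0; new result 0.
  t3: re-runs because t2 -8->0; new result 0.
  t4: newly demanded (no cache) — executes and yields 2.
  t6: dirty yet unreached — the second evaluation never asks for it.
  t7: re-runs because t3 -8->0; new result 2 (unchanged).

The important point: the flipped condition redirects demand; t6 is left stale, never re-checked.

Dirty set: t1, t2, t3, t6, t7.
Run set: t1, t2, t3, t4, t7 (5 run).
Left stale — demand moved off them: t6.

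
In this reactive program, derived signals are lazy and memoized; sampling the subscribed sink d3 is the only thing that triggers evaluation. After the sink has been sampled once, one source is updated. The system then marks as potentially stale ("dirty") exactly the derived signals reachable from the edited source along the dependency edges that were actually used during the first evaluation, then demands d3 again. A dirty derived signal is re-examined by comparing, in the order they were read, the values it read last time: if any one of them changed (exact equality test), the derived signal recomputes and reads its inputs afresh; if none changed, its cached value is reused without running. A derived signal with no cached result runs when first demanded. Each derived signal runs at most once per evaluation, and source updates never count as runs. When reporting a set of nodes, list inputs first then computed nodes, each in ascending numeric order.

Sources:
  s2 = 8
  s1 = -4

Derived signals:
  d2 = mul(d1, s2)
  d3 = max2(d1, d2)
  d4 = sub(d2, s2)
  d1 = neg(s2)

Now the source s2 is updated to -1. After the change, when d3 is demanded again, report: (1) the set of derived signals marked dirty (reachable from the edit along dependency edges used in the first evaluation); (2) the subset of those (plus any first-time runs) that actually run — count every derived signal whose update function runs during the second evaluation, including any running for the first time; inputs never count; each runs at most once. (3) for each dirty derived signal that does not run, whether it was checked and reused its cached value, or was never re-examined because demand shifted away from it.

The edit dirties: d1, d2, d3.
3 derived signals run: d1, d2, d3.
No dirty derived signal escaped a run.

First demand of the output computes:
  d1 = neg(8) = -8
  d2 = mul(-8, 8) = -64
  d3 = max2(-8, -64) = -8

After the edit, cleaning proceeds:
  d1: a read changed (s2 8->-1) — executes, giving 1.
  d2: a read changed (d1 -8->1; s2 8->-1) — executes, giving -1.
  d3: a read changed (d1 -8->1; d2 -64->-1) — executes, giving 1.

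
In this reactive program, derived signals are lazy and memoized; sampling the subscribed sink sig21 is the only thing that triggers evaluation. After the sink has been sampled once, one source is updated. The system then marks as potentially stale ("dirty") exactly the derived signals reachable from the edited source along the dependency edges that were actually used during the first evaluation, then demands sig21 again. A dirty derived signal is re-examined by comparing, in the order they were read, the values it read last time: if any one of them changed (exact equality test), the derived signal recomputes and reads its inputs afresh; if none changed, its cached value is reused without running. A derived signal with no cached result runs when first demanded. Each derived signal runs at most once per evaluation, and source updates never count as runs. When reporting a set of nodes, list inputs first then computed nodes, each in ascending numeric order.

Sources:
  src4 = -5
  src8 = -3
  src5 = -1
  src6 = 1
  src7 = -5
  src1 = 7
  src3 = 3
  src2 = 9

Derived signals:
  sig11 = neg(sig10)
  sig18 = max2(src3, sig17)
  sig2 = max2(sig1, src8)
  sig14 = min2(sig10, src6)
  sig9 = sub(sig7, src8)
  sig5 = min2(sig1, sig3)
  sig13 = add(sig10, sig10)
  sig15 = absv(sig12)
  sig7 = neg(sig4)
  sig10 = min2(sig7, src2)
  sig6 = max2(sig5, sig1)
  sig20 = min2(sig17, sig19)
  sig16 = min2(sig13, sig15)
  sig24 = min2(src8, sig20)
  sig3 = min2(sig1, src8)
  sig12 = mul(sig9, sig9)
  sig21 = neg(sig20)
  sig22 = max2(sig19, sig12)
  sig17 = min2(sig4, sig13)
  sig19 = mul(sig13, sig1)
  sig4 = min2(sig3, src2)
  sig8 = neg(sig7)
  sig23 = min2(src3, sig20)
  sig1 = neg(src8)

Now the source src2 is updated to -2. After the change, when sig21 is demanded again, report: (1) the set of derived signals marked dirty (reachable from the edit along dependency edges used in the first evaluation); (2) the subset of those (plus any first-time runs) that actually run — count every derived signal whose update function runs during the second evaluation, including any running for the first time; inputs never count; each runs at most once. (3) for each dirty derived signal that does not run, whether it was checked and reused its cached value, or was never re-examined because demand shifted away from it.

The edit dirties: sig4, sig7, sig10, sig13, sig17, sig19, sig20, sig21.
7 derived signals run: sig4, sig10, sig13, sig17, sig19, sig20, sig21.
Cache hits after checking: sig7.
Note where the cutoff bites: sig7 is checked, finds nothing changed, and keeps its cache.

First demand of the output computes:
  sig1 = neg(-3) = 3
  sig3 = min2(3, -3) = -3
  sig4 = min2(-3, 9) = -3
  sig7 = neg(-3) = 3
  sig10 = min2(3, 9) = 3
  sig13 = add(3, 3) = 6
  sig17 = min2(-3, 6) = -3
  sig19 = mul(6, 3) = 18
  sig20 = min2(-3, 18) = -3
  sig21 = neg(-3) = 3

After the edit, cleaning proceeds:
  sig4: a read changed (src2 9->-2) — executes, giving -3 — identical to its old value.
  sig7: dirty, but its reads are unchanged (sig4 unchanged); cached 3 stands.
  sig10: a read changed (src2 9->-2) — executes, giving -2.
  sig13: a read changed (sig10 3->-2; sig10 3->-2) — executes, giving -4.
  sig17: a read changed (sig13 6->-4) — executes, giving -4.
  sig19: a read changed (sig13 6->-4) — executes, giving -12.
  sig20: a read changed (sig17 -3->-4; sig19 18->-12) — executes, giving -12.
  sig21: a read changed (sig20 -3->-12) — executes, giving 12.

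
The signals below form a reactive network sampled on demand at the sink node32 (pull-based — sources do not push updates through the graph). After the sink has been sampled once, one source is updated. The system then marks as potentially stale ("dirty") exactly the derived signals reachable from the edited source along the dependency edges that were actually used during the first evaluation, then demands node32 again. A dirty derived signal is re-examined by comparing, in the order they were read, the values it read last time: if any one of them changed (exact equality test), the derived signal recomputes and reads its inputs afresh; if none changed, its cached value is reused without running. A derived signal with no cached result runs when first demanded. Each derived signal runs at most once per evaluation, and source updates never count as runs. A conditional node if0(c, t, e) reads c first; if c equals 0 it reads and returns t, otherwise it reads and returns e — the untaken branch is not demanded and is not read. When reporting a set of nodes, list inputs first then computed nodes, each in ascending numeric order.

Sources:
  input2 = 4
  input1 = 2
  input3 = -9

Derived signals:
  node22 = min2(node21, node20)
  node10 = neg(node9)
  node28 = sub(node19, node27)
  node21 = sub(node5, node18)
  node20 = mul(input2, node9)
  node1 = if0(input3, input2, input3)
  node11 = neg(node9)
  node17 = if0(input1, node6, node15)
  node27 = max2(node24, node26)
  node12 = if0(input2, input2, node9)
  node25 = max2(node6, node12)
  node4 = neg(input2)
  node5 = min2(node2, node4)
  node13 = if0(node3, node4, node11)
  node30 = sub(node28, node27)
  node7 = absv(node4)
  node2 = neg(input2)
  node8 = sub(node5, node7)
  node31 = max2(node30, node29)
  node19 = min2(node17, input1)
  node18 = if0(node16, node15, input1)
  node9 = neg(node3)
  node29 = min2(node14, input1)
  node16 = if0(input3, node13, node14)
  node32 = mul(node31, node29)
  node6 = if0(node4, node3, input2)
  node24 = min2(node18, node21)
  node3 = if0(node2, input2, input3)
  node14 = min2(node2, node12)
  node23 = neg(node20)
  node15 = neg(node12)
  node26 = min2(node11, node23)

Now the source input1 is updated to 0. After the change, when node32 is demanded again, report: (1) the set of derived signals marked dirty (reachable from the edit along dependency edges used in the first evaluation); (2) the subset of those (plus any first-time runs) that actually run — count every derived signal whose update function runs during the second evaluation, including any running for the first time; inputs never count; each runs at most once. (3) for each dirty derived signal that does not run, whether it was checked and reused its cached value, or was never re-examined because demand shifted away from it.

Dirty set: node17, node18, node19, node21, node24, node27, node28, node29, node30, node31, node32.
Run set: node6, node17, node18, node19, node21, node24, node27, node28, node29, node30, node31, node32 (12 run).
All dirty derived signals ended up running.
The important point: the flipped condition pulls in fresh nodes; node6 runs for the first time.

Initial pass — values computed on the first demand:
  node2 = neg(4) = -4
  node3 = if0(node2=-4 -> else branch input3) = -9
  node4 = neg(4) = -4
  node5 = min2(-4, -4) = -4
  node9 = neg(-9) = 9
  node11 = neg(9) = -9
  node12 = if0(input2=4 -> else branch node9) = 9
  node14 = min2(-4, 9) = -4
  node15 = neg(9) = -9
  node16 = if0(input3=-9 -> else branch node14) = -4
  node17 = if0(input1=2 -> else branch node15) = -9
  node18 = if0(node16=-4 -> else branch input1) = 2
  node19 = min2(-9, 2) = -9
  node20 = mul(4, 9) = 36
  node21 = sub(-4, 2) = -6
  node23 = neg(36) = -36
  node24 = min2(2, -6) = -6
  node26 = min2(-9, -36) = -36
  node27 = max2(-6, -36) = -6
  node28 = sub(-9, -6) = -3
  node29 = min2(-4, 2) = -4
  node30 = sub(-3, -6) = 3
  node31 = max2(3, -4) = 3
  node32 = mul(3, -4) = -12

Second demand — change propagation:
  node6: newly demanded (no cache) — executes and yields 4.
  node17: re-runs because input1 2->0; new result 4.
  node18: re-runs because input1 2->0; new result 0.
  node19: re-runs because node17 -9->4; input1 2->0; new result 0.
  node21: re-runs because node18 2->0; new result -4.
  node24: re-runs because node18 2->0; node21 -6->-4; new result -4.
  node27: re-runs because node24 -6->-4; new result -4.
  node28: re-runs because node19 -9->0; node27 -6->-4; new result 4.
  node29: re-runs because input1 2->0; new result -4 (unchanged).
  node30: re-runs because node28 -3->4; node27 -6->-4; new result 8.
  node31: re-runs because node30 3->8; new result 8.
  node32: re-runs because node31 3->8; new result -32.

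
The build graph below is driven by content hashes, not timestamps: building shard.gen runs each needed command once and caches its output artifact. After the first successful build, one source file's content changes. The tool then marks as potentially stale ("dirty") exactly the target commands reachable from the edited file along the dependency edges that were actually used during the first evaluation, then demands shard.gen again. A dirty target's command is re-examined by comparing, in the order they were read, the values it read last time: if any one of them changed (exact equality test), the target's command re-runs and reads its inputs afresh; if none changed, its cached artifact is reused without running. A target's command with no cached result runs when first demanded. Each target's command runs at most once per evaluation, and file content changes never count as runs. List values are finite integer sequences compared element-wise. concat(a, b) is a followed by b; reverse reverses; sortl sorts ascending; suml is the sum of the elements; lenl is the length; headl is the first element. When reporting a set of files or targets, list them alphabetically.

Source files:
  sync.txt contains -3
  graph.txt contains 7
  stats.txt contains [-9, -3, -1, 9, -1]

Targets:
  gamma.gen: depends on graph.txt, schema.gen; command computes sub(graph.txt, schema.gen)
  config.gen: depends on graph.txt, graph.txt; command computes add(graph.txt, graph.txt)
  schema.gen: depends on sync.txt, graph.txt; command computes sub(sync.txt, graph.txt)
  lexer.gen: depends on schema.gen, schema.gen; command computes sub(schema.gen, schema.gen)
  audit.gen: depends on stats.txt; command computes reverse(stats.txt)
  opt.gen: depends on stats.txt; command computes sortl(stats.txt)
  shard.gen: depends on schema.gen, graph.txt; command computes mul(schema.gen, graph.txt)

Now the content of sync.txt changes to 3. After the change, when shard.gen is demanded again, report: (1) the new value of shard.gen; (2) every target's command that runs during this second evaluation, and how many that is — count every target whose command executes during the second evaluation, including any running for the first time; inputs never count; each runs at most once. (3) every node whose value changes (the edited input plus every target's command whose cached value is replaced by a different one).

Initial pass — values computed on the first demand:
  schema.gen = sub(-3, 7) = -10
  shard.gen = mul(-10, 7) = -70

Second demand — change propagation:
  schema.gen: re-runs because sync.txt -3->3; new result -4.
  shard.gen: re-runs because schema.gen -10->-4; new result -28.

shard.gen now evaluates to -28.
Run set: schema.gen, shard.gen (2 run).
Changed values: schema.gen, shard.gen, sync.txt.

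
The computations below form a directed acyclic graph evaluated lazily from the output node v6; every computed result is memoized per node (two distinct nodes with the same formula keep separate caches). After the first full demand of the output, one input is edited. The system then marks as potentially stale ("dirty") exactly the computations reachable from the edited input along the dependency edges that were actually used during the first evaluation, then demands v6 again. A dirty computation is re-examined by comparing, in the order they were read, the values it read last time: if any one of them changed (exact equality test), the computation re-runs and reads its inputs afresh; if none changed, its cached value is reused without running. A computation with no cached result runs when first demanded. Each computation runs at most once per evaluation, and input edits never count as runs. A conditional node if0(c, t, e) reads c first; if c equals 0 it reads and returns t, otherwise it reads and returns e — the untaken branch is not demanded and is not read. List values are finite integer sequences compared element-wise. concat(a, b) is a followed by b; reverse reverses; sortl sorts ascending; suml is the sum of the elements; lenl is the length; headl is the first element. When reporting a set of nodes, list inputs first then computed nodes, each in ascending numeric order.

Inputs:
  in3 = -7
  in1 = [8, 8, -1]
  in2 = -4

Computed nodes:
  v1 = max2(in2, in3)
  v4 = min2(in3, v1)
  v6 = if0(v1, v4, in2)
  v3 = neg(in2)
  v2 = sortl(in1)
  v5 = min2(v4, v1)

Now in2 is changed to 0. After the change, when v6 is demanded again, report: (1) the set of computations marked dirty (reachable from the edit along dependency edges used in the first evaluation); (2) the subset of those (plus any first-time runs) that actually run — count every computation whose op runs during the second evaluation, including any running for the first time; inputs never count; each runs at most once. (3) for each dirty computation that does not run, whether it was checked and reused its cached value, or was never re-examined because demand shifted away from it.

First demand of the output computes:
  v1 = max2(-4, -7) = -4
  v6 = if0(v1=-4 -> else branch in2) = -4

After the edit, cleaning proceeds:
  v1: a read changed (in2 -4->0) — executes, giving 0.
  v4: had never run; runs now, result -7.
  v6: a read changed (v1 -4->0; in2 -4->0) — executes, giving -7.

Note the branch switch — v4 had no cache and runs now for the first time.

The edit dirties: v1, v6.
3 computations run: v1, v4, v6.
No dirty computation escaped a run.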